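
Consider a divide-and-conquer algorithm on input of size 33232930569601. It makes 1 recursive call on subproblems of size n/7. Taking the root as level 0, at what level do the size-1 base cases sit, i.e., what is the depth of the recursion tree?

For divide and conquer with division factor 7:

Problem sizes at each level:
Level 0: 33232930569601
Level 1: 4747561509943
Level 2: 678223072849
Level 3: 96889010407
Level 4: 13841287201
Level 5: 1977326743
Level 6: 282475249
Level 7: 40353607
Level 8: 5764801
Level 9: 823543
Level 10: 117649
Level 11: 16807
Level 12: 2401
Level 13: 343
Level 14: 49
Level 15: 7
Level 16: 1

The root is level 0 and the size-1 base case is level 16 (the tree spans levels 0 through 16, i.e. 17 levels counting the root), so the depth is the number of divisions: log_7(33232930569601) = 16

The recursion tree depth is log_7(33232930569601) = 16. At each level, the problem size is divided by 7, so it takes 16 divisions to reduce to a base case of size 1. The algorithm makes 1 recursive call at each level.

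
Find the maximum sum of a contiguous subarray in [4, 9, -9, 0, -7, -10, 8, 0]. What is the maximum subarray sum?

Using Kadane's algorithm on [4, 9, -9, 0, -7, -10, 8, 0]:

Scanning through the array:
Position 1 (value 9): max_ending_here = 13, max_so_far = 13
Position 2 (value -9): max_ending_here = 4, max_so_far = 13
Position 3 (value 0): max_ending_here = 4, max_so_far = 13
Position 4 (value -7): max_ending_here = -3, max_so_far = 13
Position 5 (value -10): max_ending_here = -10, max_so_far = 13
Position 6 (value 8): max_ending_here = 8, max_so_far = 13
Position 7 (value 0): max_ending_here = 8, max_so_far = 13

Maximum subarray: [4, 9]
Maximum sum: 13

The maximum subarray is [4, 9] with sum 13. This subarray runs from index 0 to index 1.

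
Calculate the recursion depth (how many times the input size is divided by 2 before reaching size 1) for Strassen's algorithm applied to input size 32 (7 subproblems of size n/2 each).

For divide and conquer with division factor 2:

Problem sizes at each level:
Level 0: 32
Level 1: 16
Level 2: 8
Level 3: 4
Level 4: 2
Level 5: 1

The root is level 0 and the size-1 base case is level 5 (the tree spans levels 0 through 5, i.e. 6 levels counting the root), so the depth is the number of divisions: log_2(32) = 5

The recursion tree depth is log_2(32) = 5. At each level, the problem size is divided by 2, so it takes 5 divisions to reduce to a base case of size 1. The algorithm makes 7 recursive calls at each level.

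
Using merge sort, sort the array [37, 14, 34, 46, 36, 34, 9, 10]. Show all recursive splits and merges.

Merge sort trace:

Split: [37, 14, 34, 46, 36, 34, 9, 10] -> [37, 14, 34, 46] and [36, 34, 9, 10]
  Split: [37, 14, 34, 46] -> [37, 14] and [34, 46]
    Split: [37, 14] -> [37] and [14]
    Merge: [37] + [14] -> [14, 37]
    Split: [34, 46] -> [34] and [46]
    Merge: [34] + [46] -> [34, 46]
  Merge: [14, 37] + [34, 46] -> [14, 34, 37, 46]
  Split: [36, 34, 9, 10] -> [36, 34] and [9, 10]
    Split: [36, 34] -> [36] and [34]
    Merge: [36] + [34] -> [34, 36]
    Split: [9, 10] -> [9] and [10]
    Merge: [9] + [10] -> [9, 10]
  Merge: [34, 36] + [9, 10] -> [9, 10, 34, 36]
Merge: [14, 34, 37, 46] + [9, 10, 34, 36] -> [9, 10, 14, 34, 34, 36, 37, 46]

Final sorted array: [9, 10, 14, 34, 34, 36, 37, 46]

The merge sort proceeds by recursively splitting the array and merging sorted halves.
After all merges, the sorted array is [9, 10, 14, 34, 34, 36, 37, 46].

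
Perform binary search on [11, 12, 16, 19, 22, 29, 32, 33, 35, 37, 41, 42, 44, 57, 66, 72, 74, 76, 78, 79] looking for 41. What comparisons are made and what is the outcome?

Binary search for 41 in [11, 12, 16, 19, 22, 29, 32, 33, 35, 37, 41, 42, 44, 57, 66, 72, 74, 76, 78, 79]:

lo=0, hi=19, mid=9, arr[mid]=37 -> 37 < 41, search right half
lo=10, hi=19, mid=14, arr[mid]=66 -> 66 > 41, search left half
lo=10, hi=13, mid=11, arr[mid]=42 -> 42 > 41, search left half
lo=10, hi=10, mid=10, arr[mid]=41 -> Found target at index 10!

Binary search finds 41 at index 10 after 4 comparisons. The search repeatedly halves the search space by comparing with the middle element.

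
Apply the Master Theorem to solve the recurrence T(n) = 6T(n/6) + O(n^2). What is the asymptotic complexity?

Master Theorem for T(n) = 6T(n/6) + O(n^2):

a = 6, b = 6, c = 2
log_b(a) = log_6(6) = 1.0000

Case 3: c = 2 > log_6(6) = 1.0000
T(n) = O(n^2) = O(n^2)

For T(n) = 6T(n/6) + O(n^2): log_6(6) = 1.0000. This is Case 3 of the Master Theorem (c > log_b(a), work dominated by root), giving O(n^2).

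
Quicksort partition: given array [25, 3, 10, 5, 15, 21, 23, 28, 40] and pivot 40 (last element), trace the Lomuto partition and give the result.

Lomuto partition with pivot = 40:

Initial array: [25, 3, 10, 5, 15, 21, 23, 28, 40]

arr[0]=25 <= 40: swap with position 0, array becomes [25, 3, 10, 5, 15, 21, 23, 28, 40]
arr[1]=3 <= 40: swap with position 1, array becomes [25, 3, 10, 5, 15, 21, 23, 28, 40]
arr[2]=10 <= 40: swap with position 2, array becomes [25, 3, 10, 5, 15, 21, 23, 28, 40]
arr[3]=5 <= 40: swap with position 3, array becomes [25, 3, 10, 5, 15, 21, 23, 28, 40]
arr[4]=15 <= 40: swap with position 4, array becomes [25, 3, 10, 5, 15, 21, 23, 28, 40]
arr[5]=21 <= 40: swap with position 5, array becomes [25, 3, 10, 5, 15, 21, 23, 28, 40]
arr[6]=23 <= 40: swap with position 6, array becomes [25, 3, 10, 5, 15, 21, 23, 28, 40]
arr[7]=28 <= 40: swap with position 7, array becomes [25, 3, 10, 5, 15, 21, 23, 28, 40]

Place pivot at position 8: [25, 3, 10, 5, 15, 21, 23, 28, 40]
Pivot position: 8

After partitioning with pivot 40, the array becomes [25, 3, 10, 5, 15, 21, 23, 28, 40]. The pivot is placed at index 8. All elements to the left of the pivot are <= 40, and all elements to the right are > 40.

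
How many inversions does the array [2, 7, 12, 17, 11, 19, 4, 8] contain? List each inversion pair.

Finding inversions in [2, 7, 12, 17, 11, 19, 4, 8]:

(1, 6): arr[1]=7 > arr[6]=4
(2, 4): arr[2]=12 > arr[4]=11
(2, 6): arr[2]=12 > arr[6]=4
(2, 7): arr[2]=12 > arr[7]=8
(3, 4): arr[3]=17 > arr[4]=11
(3, 6): arr[3]=17 > arr[6]=4
(3, 7): arr[3]=17 > arr[7]=8
(4, 6): arr[4]=11 > arr[6]=4
(4, 7): arr[4]=11 > arr[7]=8
(5, 6): arr[5]=19 > arr[6]=4
(5, 7): arr[5]=19 > arr[7]=8

Total inversions: 11

The array has 11 inversion(s): (1,6), (2,4), (2,6), (2,7), (3,4), (3,6), (3,7), (4,6), (4,7), (5,6), (5,7). Each pair (i,j) satisfies i < j and arr[i] > arr[j].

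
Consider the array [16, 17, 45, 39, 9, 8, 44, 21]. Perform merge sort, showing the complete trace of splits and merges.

Merge sort trace:

Split: [16, 17, 45, 39, 9, 8, 44, 21] -> [16, 17, 45, 39] and [9, 8, 44, 21]
  Split: [16, 17, 45, 39] -> [16, 17] and [45, 39]
    Split: [16, 17] -> [16] and [17]
    Merge: [16] + [17] -> [16, 17]
    Split: [45, 39] -> [45] and [39]
    Merge: [45] + [39] -> [39, 45]
  Merge: [16, 17] + [39, 45] -> [16, 17, 39, 45]
  Split: [9, 8, 44, 21] -> [9, 8] and [44, 21]
    Split: [9, 8] -> [9] and [8]
    Merge: [9] + [8] -> [8, 9]
    Split: [44, 21] -> [44] and [21]
    Merge: [44] + [21] -> [21, 44]
  Merge: [8, 9] + [21, 44] -> [8, 9, 21, 44]
Merge: [16, 17, 39, 45] + [8, 9, 21, 44] -> [8, 9, 16, 17, 21, 39, 44, 45]

Final sorted array: [8, 9, 16, 17, 21, 39, 44, 45]

The merge sort proceeds by recursively splitting the array and merging sorted halves.
After all merges, the sorted array is [8, 9, 16, 17, 21, 39, 44, 45].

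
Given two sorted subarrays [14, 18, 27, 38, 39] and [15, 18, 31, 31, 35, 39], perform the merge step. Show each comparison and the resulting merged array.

Merging process:

Compare 14 vs 15: take 14 from left. Merged: [14]
Compare 18 vs 15: take 15 from right. Merged: [14, 15]
Compare 18 vs 18: take 18 from left. Merged: [14, 15, 18]
Compare 27 vs 18: take 18 from right. Merged: [14, 15, 18, 18]
Compare 27 vs 31: take 27 from left. Merged: [14, 15, 18, 18, 27]
Compare 38 vs 31: take 31 from right. Merged: [14, 15, 18, 18, 27, 31]
Compare 38 vs 31: take 31 from right. Merged: [14, 15, 18, 18, 27, 31, 31]
Compare 38 vs 35: take 35 from right. Merged: [14, 15, 18, 18, 27, 31, 31, 35]
Compare 38 vs 39: take 38 from left. Merged: [14, 15, 18, 18, 27, 31, 31, 35, 38]
Compare 39 vs 39: take 39 from left. Merged: [14, 15, 18, 18, 27, 31, 31, 35, 38, 39]
Append remaining from right: [39]. Merged: [14, 15, 18, 18, 27, 31, 31, 35, 38, 39, 39]

Final merged array: [14, 15, 18, 18, 27, 31, 31, 35, 38, 39, 39]
Total comparisons: 10

The merged array is [14, 15, 18, 18, 27, 31, 31, 35, 38, 39, 39], requiring 10 comparisons. The merge step runs in O(n) time where n is the total number of elements.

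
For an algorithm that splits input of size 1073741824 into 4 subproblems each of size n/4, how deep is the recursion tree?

For divide and conquer with division factor 4:

Problem sizes at each level:
Level 0: 1073741824
Level 1: 268435456
Level 2: 67108864
Level 3: 16777216
Level 4: 4194304
Level 5: 1048576
Level 6: 262144
Level 7: 65536
Level 8: 16384
Level 9: 4096
Level 10: 1024
Level 11: 256
Level 12: 64
Level 13: 16
Level 14: 4
Level 15: 1

The root is level 0 and the size-1 base case is level 15 (the tree spans levels 0 through 15, i.e. 16 levels counting the root), so the depth is the number of divisions: log_4(1073741824) = 15

The recursion tree depth is log_4(1073741824) = 15. At each level, the problem size is divided by 4, so it takes 15 divisions to reduce to a base case of size 1. The algorithm makes 4 recursive calls at each level.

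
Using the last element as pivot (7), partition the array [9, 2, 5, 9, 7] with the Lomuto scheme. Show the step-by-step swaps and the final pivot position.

Lomuto partition with pivot = 7:

Initial array: [9, 2, 5, 9, 7]

arr[0]=9 > 7: no swap
arr[1]=2 <= 7: swap with position 0, array becomes [2, 9, 5, 9, 7]
arr[2]=5 <= 7: swap with position 1, array becomes [2, 5, 9, 9, 7]
arr[3]=9 > 7: no swap

Place pivot at position 2: [2, 5, 7, 9, 9]
Pivot position: 2

After partitioning with pivot 7, the array becomes [2, 5, 7, 9, 9]. The pivot is placed at index 2. All elements to the left of the pivot are <= 7, and all elements to the right are > 7.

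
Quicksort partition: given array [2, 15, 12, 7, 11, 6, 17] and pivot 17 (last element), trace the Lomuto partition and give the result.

Lomuto partition with pivot = 17:

Initial array: [2, 15, 12, 7, 11, 6, 17]

arr[0]=2 <= 17: swap with position 0, array becomes [2, 15, 12, 7, 11, 6, 17]
arr[1]=15 <= 17: swap with position 1, array becomes [2, 15, 12, 7, 11, 6, 17]
arr[2]=12 <= 17: swap with position 2, array becomes [2, 15, 12, 7, 11, 6, 17]
arr[3]=7 <= 17: swap with position 3, array becomes [2, 15, 12, 7, 11, 6, 17]
arr[4]=11 <= 17: swap with position 4, array becomes [2, 15, 12, 7, 11, 6, 17]
arr[5]=6 <= 17: swap with position 5, array becomes [2, 15, 12, 7, 11, 6, 17]

Place pivot at position 6: [2, 15, 12, 7, 11, 6, 17]
Pivot position: 6

After partitioning with pivot 17, the array becomes [2, 15, 12, 7, 11, 6, 17]. The pivot is placed at index 6. All elements to the left of the pivot are <= 17, and all elements to the right are > 17.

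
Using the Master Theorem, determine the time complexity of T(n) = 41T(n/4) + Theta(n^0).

Master Theorem for T(n) = 41T(n/4) + O(n^0):

a = 41, b = 4, c = 0
log_b(a) = log_4(41) = 2.6788

Case 1: c = 0 < log_4(41) = 2.6788
T(n) = O(n^(log_4 41))

For T(n) = 41T(n/4) + O(n^0): log_4(41) = 2.6788. This is Case 1 of the Master Theorem (c < log_b(a), work dominated by leaves), giving O(n^(log_4 41)).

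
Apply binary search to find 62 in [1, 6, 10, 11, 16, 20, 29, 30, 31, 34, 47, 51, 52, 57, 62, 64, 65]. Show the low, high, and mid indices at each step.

Binary search for 62 in [1, 6, 10, 11, 16, 20, 29, 30, 31, 34, 47, 51, 52, 57, 62, 64, 65]:

lo=0, hi=16, mid=8, arr[mid]=31 -> 31 < 62, search right half
lo=9, hi=16, mid=12, arr[mid]=52 -> 52 < 62, search right half
lo=13, hi=16, mid=14, arr[mid]=62 -> Found target at index 14!

Binary search finds 62 at index 14 after 3 comparisons. The search repeatedly halves the search space by comparing with the middle element.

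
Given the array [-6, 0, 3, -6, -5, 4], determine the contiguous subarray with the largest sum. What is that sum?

Using Kadane's algorithm on [-6, 0, 3, -6, -5, 4]:

Scanning through the array:
Position 1 (value 0): max_ending_here = 0, max_so_far = 0
Position 2 (value 3): max_ending_here = 3, max_so_far = 3
Position 3 (value -6): max_ending_here = -3, max_so_far = 3
Position 4 (value -5): max_ending_here = -5, max_so_far = 3
Position 5 (value 4): max_ending_here = 4, max_so_far = 4

Maximum subarray: [4]
Maximum sum: 4

The maximum subarray is [4] with sum 4. This subarray runs from index 5 to index 5.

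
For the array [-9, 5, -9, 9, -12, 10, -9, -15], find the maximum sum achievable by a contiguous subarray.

Using Kadane's algorithm on [-9, 5, -9, 9, -12, 10, -9, -15]:

Scanning through the array:
Position 1 (value 5): max_ending_here = 5, max_so_far = 5
Position 2 (value -9): max_ending_here = -4, max_so_far = 5
Position 3 (value 9): max_ending_here = 9, max_so_far = 9
Position 4 (value -12): max_ending_here = -3, max_so_far = 9
Position 5 (value 10): max_ending_here = 10, max_so_far = 10
Position 6 (value -9): max_ending_here = 1, max_so_far = 10
Position 7 (value -15): max_ending_here = -14, max_so_far = 10

Maximum subarray: [10]
Maximum sum: 10

The maximum subarray is [10] with sum 10. This subarray runs from index 5 to index 5.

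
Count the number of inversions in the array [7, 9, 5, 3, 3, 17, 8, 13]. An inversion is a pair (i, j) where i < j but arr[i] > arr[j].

Finding inversions in [7, 9, 5, 3, 3, 17, 8, 13]:

(0, 2): arr[0]=7 > arr[2]=5
(0, 3): arr[0]=7 > arr[3]=3
(0, 4): arr[0]=7 > arr[4]=3
(1, 2): arr[1]=9 > arr[2]=5
(1, 3): arr[1]=9 > arr[3]=3
(1, 4): arr[1]=9 > arr[4]=3
(1, 6): arr[1]=9 > arr[6]=8
(2, 3): arr[2]=5 > arr[3]=3
(2, 4): arr[2]=5 > arr[4]=3
(5, 6): arr[5]=17 > arr[6]=8
(5, 7): arr[5]=17 > arr[7]=13

Total inversions: 11

The array has 11 inversion(s): (0,2), (0,3), (0,4), (1,2), (1,3), (1,4), (1,6), (2,3), (2,4), (5,6), (5,7). Each pair (i,j) satisfies i < j and arr[i] > arr[j].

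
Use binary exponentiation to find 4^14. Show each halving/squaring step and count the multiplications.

Computing 4^14 by squaring (build up from 4^1; each line after the first costs one multiplication):

4^1 = 4
4^2 = (4^1)^2 = 4^2 = 16
4^3 = 4 * 4^2 = 4 * 16 = 64
4^6 = (4^3)^2 = 64^2 = 4096
4^7 = 4 * 4^6 = 4 * 4096 = 16384
4^14 = (4^7)^2 = 16384^2 = 268435456

Result: 268435456
Multiplications needed: 5 (5 lines after 4^1)

4^14 = 268435456. Using exponentiation by squaring, this requires 5 multiplications. The key idea: if the exponent is even, square the half-power; if odd, multiply by the base once.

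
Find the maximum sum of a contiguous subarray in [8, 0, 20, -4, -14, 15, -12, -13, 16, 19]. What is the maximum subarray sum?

Using Kadane's algorithm on [8, 0, 20, -4, -14, 15, -12, -13, 16, 19]:

Scanning through the array:
Position 1 (value 0): max_ending_here = 8, max_so_far = 8
Position 2 (value 20): max_ending_here = 28, max_so_far = 28
Position 3 (value -4): max_ending_here = 24, max_so_far = 28
Position 4 (value -14): max_ending_here = 10, max_so_far = 28
Position 5 (value 15): max_ending_here = 25, max_so_far = 28
Position 6 (value -12): max_ending_here = 13, max_so_far = 28
Position 7 (value -13): max_ending_here = 0, max_so_far = 28
Position 8 (value 16): max_ending_here = 16, max_so_far = 28
Position 9 (value 19): max_ending_here = 35, max_so_far = 35

Maximum subarray: [8, 0, 20, -4, -14, 15, -12, -13, 16, 19]
Maximum sum: 35

The maximum subarray is [8, 0, 20, -4, -14, 15, -12, -13, 16, 19] with sum 35. This subarray runs from index 0 to index 9.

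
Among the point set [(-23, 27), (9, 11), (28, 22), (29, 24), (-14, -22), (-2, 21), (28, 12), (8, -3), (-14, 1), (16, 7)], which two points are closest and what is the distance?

Computing all pairwise distances among 10 points:

d((-23, 27), (9, 11)) = 35.7771
d((-23, 27), (28, 22)) = 51.2445
d((-23, 27), (29, 24)) = 52.0865
d((-23, 27), (-14, -22)) = 49.8197
d((-23, 27), (-2, 21)) = 21.8403
d((-23, 27), (28, 12)) = 53.1601
d((-23, 27), (8, -3)) = 43.1393
d((-23, 27), (-14, 1)) = 27.5136
d((-23, 27), (16, 7)) = 43.8292
d((9, 11), (28, 22)) = 21.9545
d((9, 11), (29, 24)) = 23.8537
d((9, 11), (-14, -22)) = 40.2244
d((9, 11), (-2, 21)) = 14.8661
d((9, 11), (28, 12)) = 19.0263
d((9, 11), (8, -3)) = 14.0357
d((9, 11), (-14, 1)) = 25.0799
d((9, 11), (16, 7)) = 8.0623
d((28, 22), (29, 24)) = 2.2361 <-- minimum
d((28, 22), (-14, -22)) = 60.8276
d((28, 22), (-2, 21)) = 30.0167
d((28, 22), (28, 12)) = 10.0
d((28, 22), (8, -3)) = 32.0156
d((28, 22), (-14, 1)) = 46.9574
d((28, 22), (16, 7)) = 19.2094
d((29, 24), (-14, -22)) = 62.9682
d((29, 24), (-2, 21)) = 31.1448
d((29, 24), (28, 12)) = 12.0416
d((29, 24), (8, -3)) = 34.2053
d((29, 24), (-14, 1)) = 48.7647
d((29, 24), (16, 7)) = 21.4009
d((-14, -22), (-2, 21)) = 44.643
d((-14, -22), (28, 12)) = 54.037
d((-14, -22), (8, -3)) = 29.0689
d((-14, -22), (-14, 1)) = 23.0
d((-14, -22), (16, 7)) = 41.7253
d((-2, 21), (28, 12)) = 31.3209
d((-2, 21), (8, -3)) = 26.0
d((-2, 21), (-14, 1)) = 23.3238
d((-2, 21), (16, 7)) = 22.8035
d((28, 12), (8, -3)) = 25.0
d((28, 12), (-14, 1)) = 43.4166
d((28, 12), (16, 7)) = 13.0
d((8, -3), (-14, 1)) = 22.3607
d((8, -3), (16, 7)) = 12.8062
d((-14, 1), (16, 7)) = 30.5941

Closest pair: (28, 22) and (29, 24) with distance 2.2361

The closest pair is (28, 22) and (29, 24) with Euclidean distance 2.2361. For 10 points, brute-force pairwise comparison is shown above. For large n, the divide-and-conquer algorithm (sort by x, recurse on halves, check the dividing strip) achieves O(n log n).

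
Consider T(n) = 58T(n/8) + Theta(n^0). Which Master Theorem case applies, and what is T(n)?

Master Theorem for T(n) = 58T(n/8) + O(n^0):

a = 58, b = 8, c = 0
log_b(a) = log_8(58) = 1.9527

Case 1: c = 0 < log_8(58) = 1.9527
T(n) = O(n^(log_8 58))

For T(n) = 58T(n/8) + O(n^0): log_8(58) = 1.9527. This is Case 1 of the Master Theorem (c < log_b(a), work dominated by leaves), giving O(n^(log_8 58)).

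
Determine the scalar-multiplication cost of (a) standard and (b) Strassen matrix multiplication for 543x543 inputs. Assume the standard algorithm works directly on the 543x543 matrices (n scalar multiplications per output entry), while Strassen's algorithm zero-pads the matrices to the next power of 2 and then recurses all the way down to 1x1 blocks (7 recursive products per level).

Matrix multiplication for 543x543 matrices:

Strassen's algorithm requires power-of-2 dimensions. Pad 543x543 to 1024x1024 (next power of 2).

Standard algorithm: 543^3 = 160103007 multiplications
Strassen's algorithm: 7^(log2(1024)) = 7^10 = 282475249 multiplications
Difference: 160103007 - 282475249 = -122372242 (Strassen uses MORE here due to padding overhead — for small or just-over-power-of-2 n, padding can outweigh the per-level savings)

Standard: 160103007 multiplications (543^3). Strassen: 282475249 multiplications (7^10, after padding to 1024x1024). Strassen reduces 8 recursive multiplications to 7 at each level.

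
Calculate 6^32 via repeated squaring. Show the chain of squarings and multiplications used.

Computing 6^32 by squaring (build up from 6^1; each line after the first costs one multiplication):

6^1 = 6
6^2 = (6^1)^2 = 6^2 = 36
6^4 = (6^2)^2 = 36^2 = 1296
6^8 = (6^4)^2 = 1296^2 = 1679616
6^16 = (6^8)^2 = 1679616^2 = 2821109907456
6^32 = (6^16)^2 = 2821109907456^2 = 7958661109946400884391936

Result: 7958661109946400884391936
Multiplications needed: 5 (5 lines after 6^1)

6^32 = 7958661109946400884391936. Using exponentiation by squaring, this requires 5 multiplications. The key idea: if the exponent is even, square the half-power; if odd, multiply by the base once.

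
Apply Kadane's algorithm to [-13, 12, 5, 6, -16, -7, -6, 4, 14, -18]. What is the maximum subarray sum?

Using Kadane's algorithm on [-13, 12, 5, 6, -16, -7, -6, 4, 14, -18]:

Scanning through the array:
Position 1 (value 12): max_ending_here = 12, max_so_far = 12
Position 2 (value 5): max_ending_here = 17, max_so_far = 17
Position 3 (value 6): max_ending_here = 23, max_so_far = 23
Position 4 (value -16): max_ending_here = 7, max_so_far = 23
Position 5 (value -7): max_ending_here = 0, max_so_far = 23
Position 6 (value -6): max_ending_here = -6, max_so_far = 23
Position 7 (value 4): max_ending_here = 4, max_so_far = 23
Position 8 (value 14): max_ending_here = 18, max_so_far = 23
Position 9 (value -18): max_ending_here = 0, max_so_far = 23

Maximum subarray: [12, 5, 6]
Maximum sum: 23

The maximum subarray is [12, 5, 6] with sum 23. This subarray runs from index 1 to index 3.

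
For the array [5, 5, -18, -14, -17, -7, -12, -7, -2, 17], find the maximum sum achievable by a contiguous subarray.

Using Kadane's algorithm on [5, 5, -18, -14, -17, -7, -12, -7, -2, 17]:

Scanning through the array:
Position 1 (value 5): max_ending_here = 10, max_so_far = 10
Position 2 (value -18): max_ending_here = -8, max_so_far = 10
Position 3 (value -14): max_ending_here = -14, max_so_far = 10
Position 4 (value -17): max_ending_here = -17, max_so_far = 10
Position 5 (value -7): max_ending_here = -7, max_so_far = 10
Position 6 (value -12): max_ending_here = -12, max_so_far = 10
Position 7 (value -7): max_ending_here = -7, max_so_far = 10
Position 8 (value -2): max_ending_here = -2, max_so_far = 10
Position 9 (value 17): max_ending_here = 17, max_so_far = 17

Maximum subarray: [17]
Maximum sum: 17

The maximum subarray is [17] with sum 17. This subarray runs from index 9 to index 9.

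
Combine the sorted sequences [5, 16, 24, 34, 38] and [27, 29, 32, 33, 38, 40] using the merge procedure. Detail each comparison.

Merging process:

Compare 5 vs 27: take 5 from left. Merged: [5]
Compare 16 vs 27: take 16 from left. Merged: [5, 16]
Compare 24 vs 27: take 24 from left. Merged: [5, 16, 24]
Compare 34 vs 27: take 27 from right. Merged: [5, 16, 24, 27]
Compare 34 vs 29: take 29 from right. Merged: [5, 16, 24, 27, 29]
Compare 34 vs 32: take 32 from right. Merged: [5, 16, 24, 27, 29, 32]
Compare 34 vs 33: take 33 from right. Merged: [5, 16, 24, 27, 29, 32, 33]
Compare 34 vs 38: take 34 from left. Merged: [5, 16, 24, 27, 29, 32, 33, 34]
Compare 38 vs 38: take 38 from left. Merged: [5, 16, 24, 27, 29, 32, 33, 34, 38]
Append remaining from right: [38, 40]. Merged: [5, 16, 24, 27, 29, 32, 33, 34, 38, 38, 40]

Final merged array: [5, 16, 24, 27, 29, 32, 33, 34, 38, 38, 40]
Total comparisons: 9

The merged array is [5, 16, 24, 27, 29, 32, 33, 34, 38, 38, 40], requiring 9 comparisons. The merge step runs in O(n) time where n is the total number of elements.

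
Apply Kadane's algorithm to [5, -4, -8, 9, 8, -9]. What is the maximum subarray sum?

Using Kadane's algorithm on [5, -4, -8, 9, 8, -9]:

Scanning through the array:
Position 1 (value -4): max_ending_here = 1, max_so_far = 5
Position 2 (value -8): max_ending_here = -7, max_so_far = 5
Position 3 (value 9): max_ending_here = 9, max_so_far = 9
Position 4 (value 8): max_ending_here = 17, max_so_far = 17
Position 5 (value -9): max_ending_here = 8, max_so_far = 17

Maximum subarray: [9, 8]
Maximum sum: 17

The maximum subarray is [9, 8] with sum 17. This subarray runs from index 3 to index 4.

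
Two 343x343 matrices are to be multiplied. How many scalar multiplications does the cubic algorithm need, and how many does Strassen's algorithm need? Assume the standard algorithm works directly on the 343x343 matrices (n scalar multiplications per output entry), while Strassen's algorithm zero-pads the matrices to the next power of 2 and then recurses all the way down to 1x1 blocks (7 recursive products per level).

Matrix multiplication for 343x343 matrices:

Strassen's algorithm requires power-of-2 dimensions. Pad 343x343 to 512x512 (next power of 2).

Standard algorithm: 343^3 = 40353607 multiplications
Strassen's algorithm: 7^(log2(512)) = 7^9 = 40353607 multiplications
Savings: 40353607 - 40353607 = 0 multiplications

Standard: 40353607 multiplications (343^3). Strassen: 40353607 multiplications (7^9, after padding to 512x512). Strassen reduces 8 recursive multiplications to 7 at each level.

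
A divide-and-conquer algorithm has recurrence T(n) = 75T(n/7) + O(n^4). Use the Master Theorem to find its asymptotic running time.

Master Theorem for T(n) = 75T(n/7) + O(n^4):

a = 75, b = 7, c = 4
log_b(a) = log_7(75) = 2.2187

Case 3: c = 4 > log_7(75) = 2.2187
T(n) = O(n^4) = O(n^4)

For T(n) = 75T(n/7) + O(n^4): log_7(75) = 2.2187. This is Case 3 of the Master Theorem (c > log_b(a), work dominated by root), giving O(n^4).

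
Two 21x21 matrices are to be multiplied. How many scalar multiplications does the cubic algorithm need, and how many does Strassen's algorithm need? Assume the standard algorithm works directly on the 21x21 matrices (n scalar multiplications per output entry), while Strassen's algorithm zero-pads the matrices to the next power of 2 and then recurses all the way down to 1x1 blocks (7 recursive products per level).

Matrix multiplication for 21x21 matrices:

Strassen's algorithm requires power-of-2 dimensions. Pad 21x21 to 32x32 (next power of 2).

Standard algorithm: 21^3 = 9261 multiplications
Strassen's algorithm: 7^(log2(32)) = 7^5 = 16807 multiplications
Difference: 9261 - 16807 = -7546 (Strassen uses MORE here due to padding overhead — for small or just-over-power-of-2 n, padding can outweigh the per-level savings)

Standard: 9261 multiplications (21^3). Strassen: 16807 multiplications (7^5, after padding to 32x32). Strassen reduces 8 recursive multiplications to 7 at each level.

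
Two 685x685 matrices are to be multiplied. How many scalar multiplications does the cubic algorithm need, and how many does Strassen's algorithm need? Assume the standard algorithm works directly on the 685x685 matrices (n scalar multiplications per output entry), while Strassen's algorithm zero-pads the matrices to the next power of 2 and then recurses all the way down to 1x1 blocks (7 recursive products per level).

Matrix multiplication for 685x685 matrices:

Strassen's algorithm requires power-of-2 dimensions. Pad 685x685 to 1024x1024 (next power of 2).

Standard algorithm: 685^3 = 321419125 multiplications
Strassen's algorithm: 7^(log2(1024)) = 7^10 = 282475249 multiplications
Savings: 321419125 - 282475249 = 38943876 multiplications

Standard: 321419125 multiplications (685^3). Strassen: 282475249 multiplications (7^10, after padding to 1024x1024). Strassen reduces 8 recursive multiplications to 7 at each level.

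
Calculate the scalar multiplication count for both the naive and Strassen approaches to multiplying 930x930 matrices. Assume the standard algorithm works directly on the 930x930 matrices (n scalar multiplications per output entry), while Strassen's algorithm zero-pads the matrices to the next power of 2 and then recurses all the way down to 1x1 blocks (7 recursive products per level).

Matrix multiplication for 930x930 matrices:

Strassen's algorithm requires power-of-2 dimensions. Pad 930x930 to 1024x1024 (next power of 2).

Standard algorithm: 930^3 = 804357000 multiplications
Strassen's algorithm: 7^(log2(1024)) = 7^10 = 282475249 multiplications
Savings: 804357000 - 282475249 = 521881751 multiplications

Standard: 804357000 multiplications (930^3). Strassen: 282475249 multiplications (7^10, after padding to 1024x1024). Strassen reduces 8 recursive multiplications to 7 at each level.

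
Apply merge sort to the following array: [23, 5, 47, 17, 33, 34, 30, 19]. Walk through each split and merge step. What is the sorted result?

Merge sort trace:

Split: [23, 5, 47, 17, 33, 34, 30, 19] -> [23, 5, 47, 17] and [33, 34, 30, 19]
  Split: [23, 5, 47, 17] -> [23, 5] and [47, 17]
    Split: [23, 5] -> [23] and [5]
    Merge: [23] + [5] -> [5, 23]
    Split: [47, 17] -> [47] and [17]
    Merge: [47] + [17] -> [17, 47]
  Merge: [5, 23] + [17, 47] -> [5, 17, 23, 47]
  Split: [33, 34, 30, 19] -> [33, 34] and [30, 19]
    Split: [33, 34] -> [33] and [34]
    Merge: [33] + [34] -> [33, 34]
    Split: [30, 19] -> [30] and [19]
    Merge: [30] + [19] -> [19, 30]
  Merge: [33, 34] + [19, 30] -> [19, 30, 33, 34]
Merge: [5, 17, 23, 47] + [19, 30, 33, 34] -> [5, 17, 19, 23, 30, 33, 34, 47]

Final sorted array: [5, 17, 19, 23, 30, 33, 34, 47]

The merge sort proceeds by recursively splitting the array and merging sorted halves.
After all merges, the sorted array is [5, 17, 19, 23, 30, 33, 34, 47].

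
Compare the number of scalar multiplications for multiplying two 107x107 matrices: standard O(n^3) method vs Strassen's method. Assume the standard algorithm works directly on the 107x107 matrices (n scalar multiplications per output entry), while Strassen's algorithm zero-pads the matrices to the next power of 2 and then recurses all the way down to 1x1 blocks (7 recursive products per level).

Matrix multiplication for 107x107 matrices:

Strassen's algorithm requires power-of-2 dimensions. Pad 107x107 to 128x128 (next power of 2).

Standard algorithm: 107^3 = 1225043 multiplications
Strassen's algorithm: 7^(log2(128)) = 7^7 = 823543 multiplications
Savings: 1225043 - 823543 = 401500 multiplications

Standard: 1225043 multiplications (107^3). Strassen: 823543 multiplications (7^7, after padding to 128x128). Strassen reduces 8 recursive multiplications to 7 at each level.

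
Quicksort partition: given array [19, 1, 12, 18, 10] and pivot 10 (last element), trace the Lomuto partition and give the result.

Lomuto partition with pivot = 10:

Initial array: [19, 1, 12, 18, 10]

arr[0]=19 > 10: no swap
arr[1]=1 <= 10: swap with position 0, array becomes [1, 19, 12, 18, 10]
arr[2]=12 > 10: no swap
arr[3]=18 > 10: no swap

Place pivot at position 1: [1, 10, 12, 18, 19]
Pivot position: 1

After partitioning with pivot 10, the array becomes [1, 10, 12, 18, 19]. The pivot is placed at index 1. All elements to the left of the pivot are <= 10, and all elements to the right are > 10.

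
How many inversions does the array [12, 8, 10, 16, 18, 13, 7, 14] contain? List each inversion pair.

Finding inversions in [12, 8, 10, 16, 18, 13, 7, 14]:

(0, 1): arr[0]=12 > arr[1]=8
(0, 2): arr[0]=12 > arr[2]=10
(0, 6): arr[0]=12 > arr[6]=7
(1, 6): arr[1]=8 > arr[6]=7
(2, 6): arr[2]=10 > arr[6]=7
(3, 5): arr[3]=16 > arr[5]=13
(3, 6): arr[3]=16 > arr[6]=7
(3, 7): arr[3]=16 > arr[7]=14
(4, 5): arr[4]=18 > arr[5]=13
(4, 6): arr[4]=18 > arr[6]=7
(4, 7): arr[4]=18 > arr[7]=14
(5, 6): arr[5]=13 > arr[6]=7

Total inversions: 12

The array has 12 inversion(s): (0,1), (0,2), (0,6), (1,6), (2,6), (3,5), (3,6), (3,7), (4,5), (4,6), (4,7), (5,6). Each pair (i,j) satisfies i < j and arr[i] > arr[j].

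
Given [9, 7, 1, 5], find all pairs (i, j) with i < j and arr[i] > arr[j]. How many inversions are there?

Finding inversions in [9, 7, 1, 5]:

(0, 1): arr[0]=9 > arr[1]=7
(0, 2): arr[0]=9 > arr[2]=1
(0, 3): arr[0]=9 > arr[3]=5
(1, 2): arr[1]=7 > arr[2]=1
(1, 3): arr[1]=7 > arr[3]=5

Total inversions: 5

The array has 5 inversion(s): (0,1), (0,2), (0,3), (1,2), (1,3). Each pair (i,j) satisfies i < j and arr[i] > arr[j].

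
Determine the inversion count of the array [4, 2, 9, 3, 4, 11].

Finding inversions in [4, 2, 9, 3, 4, 11]:

(0, 1): arr[0]=4 > arr[1]=2
(0, 3): arr[0]=4 > arr[3]=3
(2, 3): arr[2]=9 > arr[3]=3
(2, 4): arr[2]=9 > arr[4]=4

Total inversions: 4

The array has 4 inversion(s): (0,1), (0,3), (2,3), (2,4). Each pair (i,j) satisfies i < j and arr[i] > arr[j].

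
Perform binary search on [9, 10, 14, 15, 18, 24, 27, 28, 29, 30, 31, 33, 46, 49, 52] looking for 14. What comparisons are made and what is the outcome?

Binary search for 14 in [9, 10, 14, 15, 18, 24, 27, 28, 29, 30, 31, 33, 46, 49, 52]:

lo=0, hi=14, mid=7, arr[mid]=28 -> 28 > 14, search left half
lo=0, hi=6, mid=3, arr[mid]=15 -> 15 > 14, search left half
lo=0, hi=2, mid=1, arr[mid]=10 -> 10 < 14, search right half
lo=2, hi=2, mid=2, arr[mid]=14 -> Found target at index 2!

Binary search finds 14 at index 2 after 4 comparisons. The search repeatedly halves the search space by comparing with the middle element.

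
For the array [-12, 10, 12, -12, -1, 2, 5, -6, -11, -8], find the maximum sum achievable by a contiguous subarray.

Using Kadane's algorithm on [-12, 10, 12, -12, -1, 2, 5, -6, -11, -8]:

Scanning through the array:
Position 1 (value 10): max_ending_here = 10, max_so_far = 10
Position 2 (value 12): max_ending_here = 22, max_so_far = 22
Position 3 (value -12): max_ending_here = 10, max_so_far = 22
Position 4 (value -1): max_ending_here = 9, max_so_far = 22
Position 5 (value 2): max_ending_here = 11, max_so_far = 22
Position 6 (value 5): max_ending_here = 16, max_so_far = 22
Position 7 (value -6): max_ending_here = 10, max_so_far = 22
Position 8 (value -11): max_ending_here = -1, max_so_far = 22
Position 9 (value -8): max_ending_here = -8, max_so_far = 22

Maximum subarray: [10, 12]
Maximum sum: 22

The maximum subarray is [10, 12] with sum 22. This subarray runs from index 1 to index 2.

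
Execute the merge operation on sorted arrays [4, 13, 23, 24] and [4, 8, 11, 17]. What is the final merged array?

Merging process:

Compare 4 vs 4: take 4 from left. Merged: [4]
Compare 13 vs 4: take 4 from right. Merged: [4, 4]
Compare 13 vs 8: take 8 from right. Merged: [4, 4, 8]
Compare 13 vs 11: take 11 from right. Merged: [4, 4, 8, 11]
Compare 13 vs 17: take 13 from left. Merged: [4, 4, 8, 11, 13]
Compare 23 vs 17: take 17 from right. Merged: [4, 4, 8, 11, 13, 17]
Append remaining from left: [23, 24]. Merged: [4, 4, 8, 11, 13, 17, 23, 24]

Final merged array: [4, 4, 8, 11, 13, 17, 23, 24]
Total comparisons: 6

The merged array is [4, 4, 8, 11, 13, 17, 23, 24], requiring 6 comparisons. The merge step runs in O(n) time where n is the total number of elements.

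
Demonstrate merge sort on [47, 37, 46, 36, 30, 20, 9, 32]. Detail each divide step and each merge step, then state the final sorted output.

Merge sort trace:

Split: [47, 37, 46, 36, 30, 20, 9, 32] -> [47, 37, 46, 36] and [30, 20, 9, 32]
  Split: [47, 37, 46, 36] -> [47, 37] and [46, 36]
    Split: [47, 37] -> [47] and [37]
    Merge: [47] + [37] -> [37, 47]
    Split: [46, 36] -> [46] and [36]
    Merge: [46] + [36] -> [36, 46]
  Merge: [37, 47] + [36, 46] -> [36, 37, 46, 47]
  Split: [30, 20, 9, 32] -> [30, 20] and [9, 32]
    Split: [30, 20] -> [30] and [20]
    Merge: [30] + [20] -> [20, 30]
    Split: [9, 32] -> [9] and [32]
    Merge: [9] + [32] -> [9, 32]
  Merge: [20, 30] + [9, 32] -> [9, 20, 30, 32]
Merge: [36, 37, 46, 47] + [9, 20, 30, 32] -> [9, 20, 30, 32, 36, 37, 46, 47]

Final sorted array: [9, 20, 30, 32, 36, 37, 46, 47]

The merge sort proceeds by recursively splitting the array and merging sorted halves.
After all merges, the sorted array is [9, 20, 30, 32, 36, 37, 46, 47].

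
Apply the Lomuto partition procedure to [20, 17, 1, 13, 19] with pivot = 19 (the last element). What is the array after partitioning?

Lomuto partition with pivot = 19:

Initial array: [20, 17, 1, 13, 19]

arr[0]=20 > 19: no swap
arr[1]=17 <= 19: swap with position 0, array becomes [17, 20, 1, 13, 19]
arr[2]=1 <= 19: swap with position 1, array becomes [17, 1, 20, 13, 19]
arr[3]=13 <= 19: swap with position 2, array becomes [17, 1, 13, 20, 19]

Place pivot at position 3: [17, 1, 13, 19, 20]
Pivot position: 3

After partitioning with pivot 19, the array becomes [17, 1, 13, 19, 20]. The pivot is placed at index 3. All elements to the left of the pivot are <= 19, and all elements to the right are > 19.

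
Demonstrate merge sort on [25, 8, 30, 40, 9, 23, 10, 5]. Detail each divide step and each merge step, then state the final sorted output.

Merge sort trace:

Split: [25, 8, 30, 40, 9, 23, 10, 5] -> [25, 8, 30, 40] and [9, 23, 10, 5]
  Split: [25, 8, 30, 40] -> [25, 8] and [30, 40]
    Split: [25, 8] -> [25] and [8]
    Merge: [25] + [8] -> [8, 25]
    Split: [30, 40] -> [30] and [40]
    Merge: [30] + [40] -> [30, 40]
  Merge: [8, 25] + [30, 40] -> [8, 25, 30, 40]
  Split: [9, 23, 10, 5] -> [9, 23] and [10, 5]
    Split: [9, 23] -> [9] and [23]
    Merge: [9] + [23] -> [9, 23]
    Split: [10, 5] -> [10] and [5]
    Merge: [10] + [5] -> [5, 10]
  Merge: [9, 23] + [5, 10] -> [5, 9, 10, 23]
Merge: [8, 25, 30, 40] + [5, 9, 10, 23] -> [5, 8, 9, 10, 23, 25, 30, 40]

Final sorted array: [5, 8, 9, 10, 23, 25, 30, 40]

The merge sort proceeds by recursively splitting the array and merging sorted halves.
After all merges, the sorted array is [5, 8, 9, 10, 23, 25, 30, 40].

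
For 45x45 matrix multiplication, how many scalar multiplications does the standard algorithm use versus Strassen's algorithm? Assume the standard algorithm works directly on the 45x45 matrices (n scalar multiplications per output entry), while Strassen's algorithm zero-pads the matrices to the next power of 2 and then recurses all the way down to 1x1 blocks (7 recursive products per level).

Matrix multiplication for 45x45 matrices:

Strassen's algorithm requires power-of-2 dimensions. Pad 45x45 to 64x64 (next power of 2).

Standard algorithm: 45^3 = 91125 multiplications
Strassen's algorithm: 7^(log2(64)) = 7^6 = 117649 multiplications
Difference: 91125 - 117649 = -26524 (Strassen uses MORE here due to padding overhead — for small or just-over-power-of-2 n, padding can outweigh the per-level savings)

Standard: 91125 multiplications (45^3). Strassen: 117649 multiplications (7^6, after padding to 64x64). Strassen reduces 8 recursive multiplications to 7 at each level.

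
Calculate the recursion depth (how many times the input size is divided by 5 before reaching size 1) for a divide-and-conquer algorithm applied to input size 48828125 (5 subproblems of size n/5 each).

For divide and conquer with division factor 5:

Problem sizes at each level:
Level 0: 48828125
Level 1: 9765625
Level 2: 1953125
Level 3: 390625
Level 4: 78125
Level 5: 15625
Level 6: 3125
Level 7: 625
Level 8: 125
Level 9: 25
Level 10: 5
Level 11: 1

The root is level 0 and the size-1 base case is level 11 (the tree spans levels 0 through 11, i.e. 12 levels counting the root), so the depth is the number of divisions: log_5(48828125) = 11

The recursion tree depth is log_5(48828125) = 11. At each level, the problem size is divided by 5, so it takes 11 divisions to reduce to a base case of size 1. The algorithm makes 5 recursive calls at each level.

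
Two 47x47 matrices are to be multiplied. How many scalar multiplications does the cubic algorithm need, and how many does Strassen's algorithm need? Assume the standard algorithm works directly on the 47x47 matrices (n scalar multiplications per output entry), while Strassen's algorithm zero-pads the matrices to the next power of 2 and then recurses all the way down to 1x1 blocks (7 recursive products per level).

Matrix multiplication for 47x47 matrices:

Strassen's algorithm requires power-of-2 dimensions. Pad 47x47 to 64x64 (next power of 2).

Standard algorithm: 47^3 = 103823 multiplications
Strassen's algorithm: 7^(log2(64)) = 7^6 = 117649 multiplications
Difference: 103823 - 117649 = -13826 (Strassen uses MORE here due to padding overhead — for small or just-over-power-of-2 n, padding can outweigh the per-level savings)

Standard: 103823 multiplications (47^3). Strassen: 117649 multiplications (7^6, after padding to 64x64). Strassen reduces 8 recursive multiplications to 7 at each level.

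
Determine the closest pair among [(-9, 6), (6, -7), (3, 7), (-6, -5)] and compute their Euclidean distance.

Computing all pairwise distances among 4 points:

d((-9, 6), (6, -7)) = 19.8494
d((-9, 6), (3, 7)) = 12.0416
d((-9, 6), (-6, -5)) = 11.4018 <-- minimum
d((6, -7), (3, 7)) = 14.3178
d((6, -7), (-6, -5)) = 12.1655
d((3, 7), (-6, -5)) = 15.0

Closest pair: (-9, 6) and (-6, -5) with distance 11.4018

The closest pair is (-9, 6) and (-6, -5) with Euclidean distance 11.4018. For 4 points, brute-force pairwise comparison is shown above. For large n, the divide-and-conquer algorithm (sort by x, recurse on halves, check the dividing strip) achieves O(n log n).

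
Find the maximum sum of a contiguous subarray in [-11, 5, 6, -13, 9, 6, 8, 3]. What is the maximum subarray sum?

Using Kadane's algorithm on [-11, 5, 6, -13, 9, 6, 8, 3]:

Scanning through the array:
Position 1 (value 5): max_ending_here = 5, max_so_far = 5
Position 2 (value 6): max_ending_here = 11, max_so_far = 11
Position 3 (value -13): max_ending_here = -2, max_so_far = 11
Position 4 (value 9): max_ending_here = 9, max_so_far = 11
Position 5 (value 6): max_ending_here = 15, max_so_far = 15
Position 6 (value 8): max_ending_here = 23, max_so_far = 23
Position 7 (value 3): max_ending_here = 26, max_so_far = 26

Maximum subarray: [9, 6, 8, 3]
Maximum sum: 26

The maximum subarray is [9, 6, 8, 3] with sum 26. This subarray runs from index 4 to index 7.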